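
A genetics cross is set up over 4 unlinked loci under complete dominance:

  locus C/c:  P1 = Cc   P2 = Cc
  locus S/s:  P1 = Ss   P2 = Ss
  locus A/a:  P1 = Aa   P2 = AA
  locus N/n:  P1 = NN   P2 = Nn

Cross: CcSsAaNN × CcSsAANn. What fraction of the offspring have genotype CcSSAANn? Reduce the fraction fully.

P(CcSSAANn) = 1/32

CcSsAaNN gametes: CSAN×2, CSaN×2, CsAN×2, CsaN×2, cSAN×2, cSaN×2, csAN×2, csaN×2
CcSsAANn gametes: CSAN×2, CSAn×2, CsAN×2, CsAn×2, cSAN×2, cSAn×2, csAN×2, csAn×2
CcSsAaNN×CcSsAANn grid (16·16=256): CCSSAANN=4 CCSSAANn=4 CCSSAaNN=4 CCSSAaNn=4 CCSsAANN=8 CCSsAANn=8 CCSsAaNN=8 CCSsAaNn=8 CCssAANN=4 CCssAANn=4 CCssAaNN=4 CCssAaNn=4 CcSSAANN=8 CcSSAANn=8 CcSSAaNN=8 CcSSAaNn=8 CcSsAANN=16 CcSsAANn=16 CcSsAaNN=16 CcSsAaNn=16 CcssAANN=8 CcssAANn=8 CcssAaNN=8 CcssAaNn=8 ccSSAANN=4 ccSSAANn=4 ccSSAaNN=4 ccSSAaNn=4 ccSsAANN=8 ccSsAANn=8 ccSsAaNN=8 ccSsAaNn=8 ccssAANN=4 ccssAANn=4 ccssAaNN=4 ccssAaNn=4
CcSSAANn hits 8/256; gcd=8; 8÷8/256÷8 = 1/32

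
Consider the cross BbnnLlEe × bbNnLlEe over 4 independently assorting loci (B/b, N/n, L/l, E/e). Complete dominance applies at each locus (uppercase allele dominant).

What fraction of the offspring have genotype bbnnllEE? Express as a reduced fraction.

P(bbnnllEE) = 1/64

BbnnLlEe gametes: BnLE×2, BnLe×2, BnlE×2, Bnle×2, bnLE×2, bnLe×2, bnlE×2, bnle×2
bbNnLlEe gametes: bNLE×2, bNLe×2, bNlE×2, bNle×2, bnLE×2, bnLe×2, bnlE×2, bnle×2
BbnnLlEe×bbNnLlEe grid (16·16=256): BbNnLLEE=4 BbNnLLEe=8 BbNnLLee=4 BbNnLlEE=8 BbNnLlEe=16 BbNnLlee=8 BbNnllEE=4 BbNnllEe=8 BbNnllee=4 BbnnLLEE=4 BbnnLLEe=8 BbnnLLee=4 BbnnLlEE=8 BbnnLlEe=16 BbnnLlee=8 BbnnllEE=4 BbnnllEe=8 Bbnnllee=4 bbNnLLEE=4 bbNnLLEe=8 bbNnLLee=4 bbNnLlEE=8 bbNnLlEe=16 bbNnLlee=8 bbNnllEE=4 bbNnllEe=8 bbNnllee=4 bbnnLLEE=4 bbnnLLEe=8 bbnnLLee=4 bbnnLlEE=8 bbnnLlEe=16 bbnnLlee=8 bbnnllEE=4 bbnnllEe=8 bbnnllee=4
bbnnllEE hits 4/256; gcd=4; 4÷4/256÷4 = 1/64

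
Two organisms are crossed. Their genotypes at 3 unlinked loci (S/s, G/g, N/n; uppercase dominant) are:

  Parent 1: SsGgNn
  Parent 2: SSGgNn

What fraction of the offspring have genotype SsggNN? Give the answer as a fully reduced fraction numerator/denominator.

P(SsggNN) = 1/32

SsGgNn gametes: SGN×1, SGn×1, SgN×1, Sgn×1, sGN×1, sGn×1, sgN×1, sgn×1
SSGgNn gametes: SGN×2, SGn×2, SgN×2, Sgn×2
SsGgNn×SSGgNn grid (8·8=64): SSGGNN=2 SSGGNn=4 SSGGnn=2 SSGgNN=4 SSGgNn=8 SSGgnn=4 SSggNN=2 SSggNn=4 SSggnn=2 SsGGNN=2 SsGGNn=4 SsGGnn=2 SsGgNN=4 SsGgNn=8 SsGgnn=4 SsggNN=2 SsggNn=4 Ssggnn=2
SsggNN hits 2/64; gcd=2; 2÷2/64÷2 = 1/32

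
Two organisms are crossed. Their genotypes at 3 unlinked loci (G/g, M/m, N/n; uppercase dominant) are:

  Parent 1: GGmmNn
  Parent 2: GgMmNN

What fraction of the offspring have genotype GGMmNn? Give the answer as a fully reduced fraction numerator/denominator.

P(GGMmNn) = 1/8

GGmmNn gametes: GmN×4, Gmn×4
GgMmNN gametes: GMN×2, GmN×2, gMN×2, gmN×2
GGmmNn×GgMmNN grid (8·8=64): GGMmNN=8 GGMmNn=8 GGmmNN=8 GGmmNn=8 GgMmNN=8 GgMmNn=8 GgmmNN=8 GgmmNn=8
GGMmNn hits 8/64; gcd=8; 8÷8/64÷8 = 1/8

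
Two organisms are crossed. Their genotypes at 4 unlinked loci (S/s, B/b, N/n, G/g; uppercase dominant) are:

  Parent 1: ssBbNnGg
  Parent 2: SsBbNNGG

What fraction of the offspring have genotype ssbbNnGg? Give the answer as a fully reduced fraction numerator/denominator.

ssBbNnGg gametes: sBNG×2, sBNg×2, sBnG×2, sBng×2, sbNG×2, sbNg×2, sbnG×2, sbng×2
SsBbNNGG gametes: SBNG×4, SbNG×4, sBNG×4, sbNG×4
ssBbNnGg×SsBbNNGG grid (16·16=256): SsBBNNGG=8 SsBBNNGg=8 SsBBNnGG=8 SsBBNnGg=8 SsBbNNGG=16 SsBbNNGg=16 SsBbNnGG=16 SsBbNnGg=16 SsbbNNGG=8 SsbbNNGg=8 SsbbNnGG=8 SsbbNnGg=8 ssBBNNGG=8 ssBBNNGg=8 ssBBNnGG=8 ssBBNnGg=8 ssBbNNGG=16 ssBbNNGg=16 ssBbNnGG=16 ssBbNnGg=16 ssbbNNGG=8 ssbbNNGg=8 ssbbNnGG=8 ssbbNnGg=8
ssbbNnGg hits 8/256; gcd=8; 8÷8/256÷8 = 1/32

P(ssbbNnGg) = 1/32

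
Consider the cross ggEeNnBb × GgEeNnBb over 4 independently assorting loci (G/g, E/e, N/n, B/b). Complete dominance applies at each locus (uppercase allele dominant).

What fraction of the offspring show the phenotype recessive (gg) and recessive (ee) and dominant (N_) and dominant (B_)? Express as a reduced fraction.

P(gg ee N_ B_) = 9/128

ggEeNnBb gametes: gENB×2, gENb×2, gEnB×2, gEnb×2, geNB×2, geNb×2, genB×2, genb×2
GgEeNnBb gametes: GENB×1, GENb×1, GEnB×1, GEnb×1, GeNB×1, GeNb×1, GenB×1, Genb×1, gENB×1, gENb×1, gEnB×1, gEnb×1, geNB×1, geNb×1, genB×1, genb×1
ggEeNnBb×GgEeNnBb grid (16·16=256): GgEENNBB=2 GgEENNBb=4 GgEENNbb=2 GgEENnBB=4 GgEENnBb=8 GgEENnbb=4 GgEEnnBB=2 GgEEnnBb=4 GgEEnnbb=2 GgEeNNBB=4 GgEeNNBb=8 GgEeNNbb=4 GgEeNnBB=8 GgEeNnBb=16 GgEeNnbb=8 GgEennBB=4 GgEennBb=8 GgEennbb=4 GgeeNNBB=2 GgeeNNBb=4 GgeeNNbb=2 GgeeNnBB=4 GgeeNnBb=8 GgeeNnbb=4 GgeennBB=2 GgeennBb=4 Ggeennbb=2 ggEENNBB=2 ggEENNBb=4 ggEENNbb=2 ggEENnBB=4 ggEENnBb=8 ggEENnbb=4 ggEEnnBB=2 ggEEnnBb=4 ggEEnnbb=2 ggEeNNBB=4 ggEeNNBb=8 ggEeNNbb=4 ggEeNnBB=8 ggEeNnBb=16 ggEeNnbb=8 ggEennBB=4 ggEennBb=8 ggEennbb=4 ggeeNNBB=2 ggeeNNBb=4 ggeeNNbb=2 ggeeNnBB=4 ggeeNnBb=8 ggeeNnbb=4 ggeennBB=2 ggeennBb=4 ggeennbb=2
gg ee N_ B_ hits 18/256; gcd=2; 18÷2/256÷2 = 9/128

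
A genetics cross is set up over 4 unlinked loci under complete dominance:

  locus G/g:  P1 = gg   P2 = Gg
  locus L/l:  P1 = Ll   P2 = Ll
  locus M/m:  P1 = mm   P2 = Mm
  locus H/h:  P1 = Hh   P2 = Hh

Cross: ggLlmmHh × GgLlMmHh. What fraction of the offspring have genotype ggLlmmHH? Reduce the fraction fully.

ggLlmmHh gametes: gLmH×4, gLmh×4, glmH×4, glmh×4
GgLlMmHh gametes: GLMH×1, GLMh×1, GLmH×1, GLmh×1, GlMH×1, GlMh×1, GlmH×1, Glmh×1, gLMH×1, gLMh×1, gLmH×1, gLmh×1, glMH×1, glMh×1, glmH×1, glmh×1
ggLlmmHh×GgLlMmHh grid (16·16=256): GgLLMmHH=4 GgLLMmHh=8 GgLLMmhh=4 GgLLmmHH=4 GgLLmmHh=8 GgLLmmhh=4 GgLlMmHH=8 GgLlMmHh=16 GgLlMmhh=8 GgLlmmHH=8 GgLlmmHh=16 GgLlmmhh=8 GgllMmHH=4 GgllMmHh=8 GgllMmhh=4 GgllmmHH=4 GgllmmHh=8 Ggllmmhh=4 ggLLMmHH=4 ggLLMmHh=8 ggLLMmhh=4 ggLLmmHH=4 ggLLmmHh=8 ggLLmmhh=4 ggLlMmHH=8 ggLlMmHh=16 ggLlMmhh=8 ggLlmmHH=8 ggLlmmHh=16 ggLlmmhh=8 ggllMmHH=4 ggllMmHh=8 ggllMmhh=4 ggllmmHH=4 ggllmmHh=8 ggllmmhh=4
ggLlmmHH hits 8/256; gcd=8; 8÷8/256÷8 = 1/32

P(ggLlmmHH) = 1/32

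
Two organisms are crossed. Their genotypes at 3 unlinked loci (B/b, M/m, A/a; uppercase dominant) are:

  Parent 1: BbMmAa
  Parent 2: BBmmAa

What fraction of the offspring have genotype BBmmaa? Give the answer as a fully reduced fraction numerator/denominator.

P(BBmmaa) = 1/16

BbMmAa gametes: BMA×1, BMa×1, BmA×1, Bma×1, bMA×1, bMa×1, bmA×1, bma×1
BBmmAa gametes: BmA×4, Bma×4
BbMmAa×BBmmAa grid (8·8=64): BBMmAA=4 BBMmAa=8 BBMmaa=4 BBmmAA=4 BBmmAa=8 BBmmaa=4 BbMmAA=4 BbMmAa=8 BbMmaa=4 BbmmAA=4 BbmmAa=8 Bbmmaa=4
BBmmaa hits 4/64; gcd=4; 4÷4/64÷4 = 1/16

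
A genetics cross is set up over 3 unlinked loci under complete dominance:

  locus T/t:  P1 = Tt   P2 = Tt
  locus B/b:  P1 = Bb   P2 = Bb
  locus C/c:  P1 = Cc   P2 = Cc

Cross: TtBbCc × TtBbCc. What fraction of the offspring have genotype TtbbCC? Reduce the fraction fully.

P(TtbbCC) = 1/32

TtBbCc gametes: TBC×1, TBc×1, TbC×1, Tbc×1, tBC×1, tBc×1, tbC×1, tbc×1
TtBbCc gametes: TBC×1, TBc×1, TbC×1, Tbc×1, tBC×1, tBc×1, tbC×1, tbc×1
TtBbCc×TtBbCc grid (8·8=64): TTBBCC=1 TTBBCc=2 TTBBcc=1 TTBbCC=2 TTBbCc=4 TTBbcc=2 TTbbCC=1 TTbbCc=2 TTbbcc=1 TtBBCC=2 TtBBCc=4 TtBBcc=2 TtBbCC=4 TtBbCc=8 TtBbcc=4 TtbbCC=2 TtbbCc=4 Ttbbcc=2 ttBBCC=1 ttBBCc=2 ttBBcc=1 ttBbCC=2 ttBbCc=4 ttBbcc=2 ttbbCC=1 ttbbCc=2 ttbbcc=1
TtbbCC hits 2/64; gcd=2; 2÷2/64÷2 = 1/32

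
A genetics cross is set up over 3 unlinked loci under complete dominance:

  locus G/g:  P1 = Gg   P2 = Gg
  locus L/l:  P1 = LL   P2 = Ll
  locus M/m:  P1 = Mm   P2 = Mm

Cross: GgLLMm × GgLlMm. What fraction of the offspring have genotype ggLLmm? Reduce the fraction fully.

P(ggLLmm) = 1/32

GgLLMm gametes: GLM×2, GLm×2, gLM×2, gLm×2
GgLlMm gametes: GLM×1, GLm×1, GlM×1, Glm×1, gLM×1, gLm×1, glM×1, glm×1
GgLLMm×GgLlMm grid (8·8=64): GGLLMM=2 GGLLMm=4 GGLLmm=2 GGLlMM=2 GGLlMm=4 GGLlmm=2 GgLLMM=4 GgLLMm=8 GgLLmm=4 GgLlMM=4 GgLlMm=8 GgLlmm=4 ggLLMM=2 ggLLMm=4 ggLLmm=2 ggLlMM=2 ggLlMm=4 ggLlmm=2
ggLLmm hits 2/64; gcd=2; 2÷2/64÷2 = 1/32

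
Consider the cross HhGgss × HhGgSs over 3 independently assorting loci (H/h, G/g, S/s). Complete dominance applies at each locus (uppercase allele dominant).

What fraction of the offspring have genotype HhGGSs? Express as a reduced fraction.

P(HhGGSs) = 1/16

HhGgss gametes: HGs×2, Hgs×2, hGs×2, hgs×2
HhGgSs gametes: HGS×1, HGs×1, HgS×1, Hgs×1, hGS×1, hGs×1, hgS×1, hgs×1
HhGgss×HhGgSs grid (8·8=64): HHGGSs=2 HHGGss=2 HHGgSs=4 HHGgss=4 HHggSs=2 HHggss=2 HhGGSs=4 HhGGss=4 HhGgSs=8 HhGgss=8 HhggSs=4 Hhggss=4 hhGGSs=2 hhGGss=2 hhGgSs=4 hhGgss=4 hhggSs=2 hhggss=2
HhGGSs hits 4/64; gcd=4; 4÷4/64÷4 = 1/16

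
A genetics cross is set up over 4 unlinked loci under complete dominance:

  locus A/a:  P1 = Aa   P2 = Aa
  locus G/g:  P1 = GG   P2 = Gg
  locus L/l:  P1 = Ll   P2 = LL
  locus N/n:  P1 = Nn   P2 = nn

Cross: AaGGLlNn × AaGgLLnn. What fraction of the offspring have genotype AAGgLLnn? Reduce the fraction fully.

AaGGLlNn gametes: AGLN×2, AGLn×2, AGlN×2, AGln×2, aGLN×2, aGLn×2, aGlN×2, aGln×2
AaGgLLnn gametes: AGLn×4, AgLn×4, aGLn×4, agLn×4
AaGGLlNn×AaGgLLnn grid (16·16=256): AAGGLLNn=8 AAGGLLnn=8 AAGGLlNn=8 AAGGLlnn=8 AAGgLLNn=8 AAGgLLnn=8 AAGgLlNn=8 AAGgLlnn=8 AaGGLLNn=16 AaGGLLnn=16 AaGGLlNn=16 AaGGLlnn=16 AaGgLLNn=16 AaGgLLnn=16 AaGgLlNn=16 AaGgLlnn=16 aaGGLLNn=8 aaGGLLnn=8 aaGGLlNn=8 aaGGLlnn=8 aaGgLLNn=8 aaGgLLnn=8 aaGgLlNn=8 aaGgLlnn=8
AAGgLLnn hits 8/256; gcd=8; 8÷8/256÷8 = 1/32

P(AAGgLLnn) = 1/32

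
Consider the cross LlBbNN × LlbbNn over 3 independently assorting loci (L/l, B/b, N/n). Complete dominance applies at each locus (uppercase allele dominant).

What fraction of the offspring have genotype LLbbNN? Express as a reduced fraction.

LlBbNN gametes: LBN×2, LbN×2, lBN×2, lbN×2
LlbbNn gametes: LbN×2, Lbn×2, lbN×2, lbn×2
LlBbNN×LlbbNn grid (8·8=64): LLBbNN=4 LLBbNn=4 LLbbNN=4 LLbbNn=4 LlBbNN=8 LlBbNn=8 LlbbNN=8 LlbbNn=8 llBbNN=4 llBbNn=4 llbbNN=4 llbbNn=4
LLbbNN hits 4/64; gcd=4; 4÷4/64÷4 = 1/16

P(LLbbNN) = 1/16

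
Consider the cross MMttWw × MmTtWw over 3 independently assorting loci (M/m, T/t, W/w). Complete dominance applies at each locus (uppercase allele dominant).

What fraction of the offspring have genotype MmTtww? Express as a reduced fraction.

MMttWw gametes: MtW×4, Mtw×4
MmTtWw gametes: MTW×1, MTw×1, MtW×1, Mtw×1, mTW×1, mTw×1, mtW×1, mtw×1
MMttWw×MmTtWw grid (8·8=64): MMTtWW=4 MMTtWw=8 MMTtww=4 MMttWW=4 MMttWw=8 MMttww=4 MmTtWW=4 MmTtWw=8 MmTtww=4 MmttWW=4 MmttWw=8 Mmttww=4
MmTtww hits 4/64; gcd=4; 4÷4/64÷4 = 1/16

P(MmTtww) = 1/16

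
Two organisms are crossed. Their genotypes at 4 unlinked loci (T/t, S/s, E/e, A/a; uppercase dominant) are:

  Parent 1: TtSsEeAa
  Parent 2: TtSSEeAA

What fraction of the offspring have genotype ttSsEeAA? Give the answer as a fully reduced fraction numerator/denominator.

TtSsEeAa gametes: TSEA×1, TSEa×1, TSeA×1, TSea×1, TsEA×1, TsEa×1, TseA×1, Tsea×1, tSEA×1, tSEa×1, tSeA×1, tSea×1, tsEA×1, tsEa×1, tseA×1, tsea×1
TtSSEeAA gametes: TSEA×4, TSeA×4, tSEA×4, tSeA×4
TtSsEeAa×TtSSEeAA grid (16·16=256): TTSSEEAA=4 TTSSEEAa=4 TTSSEeAA=8 TTSSEeAa=8 TTSSeeAA=4 TTSSeeAa=4 TTSsEEAA=4 TTSsEEAa=4 TTSsEeAA=8 TTSsEeAa=8 TTSseeAA=4 TTSseeAa=4 TtSSEEAA=8 TtSSEEAa=8 TtSSEeAA=16 TtSSEeAa=16 TtSSeeAA=8 TtSSeeAa=8 TtSsEEAA=8 TtSsEEAa=8 TtSsEeAA=16 TtSsEeAa=16 TtSseeAA=8 TtSseeAa=8 ttSSEEAA=4 ttSSEEAa=4 ttSSEeAA=8 ttSSEeAa=8 ttSSeeAA=4 ttSSeeAa=4 ttSsEEAA=4 ttSsEEAa=4 ttSsEeAA=8 ttSsEeAa=8 ttSseeAA=4 ttSseeAa=4
ttSsEeAA hits 8/256; gcd=8; 8÷8/256÷8 = 1/32

P(ttSsEeAA) = 1/32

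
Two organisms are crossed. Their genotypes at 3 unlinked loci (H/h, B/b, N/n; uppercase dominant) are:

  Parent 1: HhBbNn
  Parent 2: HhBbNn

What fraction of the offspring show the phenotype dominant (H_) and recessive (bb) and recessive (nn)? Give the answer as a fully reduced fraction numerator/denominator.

P(H_ bb nn) = 3/64

HhBbNn gametes: HBN×1, HBn×1, HbN×1, Hbn×1, hBN×1, hBn×1, hbN×1, hbn×1
HhBbNn gametes: HBN×1, HBn×1, HbN×1, Hbn×1, hBN×1, hBn×1, hbN×1, hbn×1
HhBbNn×HhBbNn grid (8·8=64): HHBBNN=1 HHBBNn=2 HHBBnn=1 HHBbNN=2 HHBbNn=4 HHBbnn=2 HHbbNN=1 HHbbNn=2 HHbbnn=1 HhBBNN=2 HhBBNn=4 HhBBnn=2 HhBbNN=4 HhBbNn=8 HhBbnn=4 HhbbNN=2 HhbbNn=4 Hhbbnn=2 hhBBNN=1 hhBBNn=2 hhBBnn=1 hhBbNN=2 hhBbNn=4 hhBbnn=2 hhbbNN=1 hhbbNn=2 hhbbnn=1
H_ bb nn hits 3/64; gcd=1; 3÷1/64÷1 = 3/64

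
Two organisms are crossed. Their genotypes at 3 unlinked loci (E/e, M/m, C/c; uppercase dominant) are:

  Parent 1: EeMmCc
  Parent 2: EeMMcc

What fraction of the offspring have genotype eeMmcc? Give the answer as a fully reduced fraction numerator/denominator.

P(eeMmcc) = 1/16

EeMmCc gametes: EMC×1, EMc×1, EmC×1, Emc×1, eMC×1, eMc×1, emC×1, emc×1
EeMMcc gametes: EMc×4, eMc×4
EeMmCc×EeMMcc grid (8·8=64): EEMMCc=4 EEMMcc=4 EEMmCc=4 EEMmcc=4 EeMMCc=8 EeMMcc=8 EeMmCc=8 EeMmcc=8 eeMMCc=4 eeMMcc=4 eeMmCc=4 eeMmcc=4
eeMmcc hits 4/64; gcd=4; 4÷4/64÷4 = 1/16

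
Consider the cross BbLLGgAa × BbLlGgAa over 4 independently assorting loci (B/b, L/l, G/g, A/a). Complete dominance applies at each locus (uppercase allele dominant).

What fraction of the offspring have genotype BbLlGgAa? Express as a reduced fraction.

P(BbLlGgAa) = 1/16

BbLLGgAa gametes: BLGA×2, BLGa×2, BLgA×2, BLga×2, bLGA×2, bLGa×2, bLgA×2, bLga×2
BbLlGgAa gametes: BLGA×1, BLGa×1, BLgA×1, BLga×1, BlGA×1, BlGa×1, BlgA×1, Blga×1, bLGA×1, bLGa×1, bLgA×1, bLga×1, blGA×1, blGa×1, blgA×1, blga×1
BbLLGgAa×BbLlGgAa grid (16·16=256): BBLLGGAA=2 BBLLGGAa=4 BBLLGGaa=2 BBLLGgAA=4 BBLLGgAa=8 BBLLGgaa=4 BBLLggAA=2 BBLLggAa=4 BBLLggaa=2 BBLlGGAA=2 BBLlGGAa=4 BBLlGGaa=2 BBLlGgAA=4 BBLlGgAa=8 BBLlGgaa=4 BBLlggAA=2 BBLlggAa=4 BBLlggaa=2 BbLLGGAA=4 BbLLGGAa=8 BbLLGGaa=4 BbLLGgAA=8 BbLLGgAa=16 BbLLGgaa=8 BbLLggAA=4 BbLLggAa=8 BbLLggaa=4 BbLlGGAA=4 BbLlGGAa=8 BbLlGGaa=4 BbLlGgAA=8 BbLlGgAa=16 BbLlGgaa=8 BbLlggAA=4 BbLlggAa=8 BbLlggaa=4 bbLLGGAA=2 bbLLGGAa=4 bbLLGGaa=2 bbLLGgAA=4 bbLLGgAa=8 bbLLGgaa=4 bbLLggAA=2 bbLLggAa=4 bbLLggaa=2 bbLlGGAA=2 bbLlGGAa=4 bbLlGGaa=2 bbLlGgAA=4 bbLlGgAa=8 bbLlGgaa=4 bbLlggAA=2 bbLlggAa=4 bbLlggaa=2
BbLlGgAa hits 16/256; gcd=16; 16÷16/256÷16 = 1/16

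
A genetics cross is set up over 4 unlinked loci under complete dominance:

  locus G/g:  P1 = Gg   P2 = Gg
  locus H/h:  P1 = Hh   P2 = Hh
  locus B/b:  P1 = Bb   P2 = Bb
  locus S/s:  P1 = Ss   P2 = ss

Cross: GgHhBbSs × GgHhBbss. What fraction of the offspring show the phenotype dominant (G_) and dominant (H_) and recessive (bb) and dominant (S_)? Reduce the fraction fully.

P(G_ H_ bb S_) = 9/128

GgHhBbSs gametes: GHBS×1, GHBs×1, GHbS×1, GHbs×1, GhBS×1, GhBs×1, GhbS×1, Ghbs×1, gHBS×1, gHBs×1, gHbS×1, gHbs×1, ghBS×1, ghBs×1, ghbS×1, ghbs×1
GgHhBbss gametes: GHBs×2, GHbs×2, GhBs×2, Ghbs×2, gHBs×2, gHbs×2, ghBs×2, ghbs×2
GgHhBbSs×GgHhBbss grid (16·16=256): GGHHBBSs=2 GGHHBBss=2 GGHHBbSs=4 GGHHBbss=4 GGHHbbSs=2 GGHHbbss=2 GGHhBBSs=4 GGHhBBss=4 GGHhBbSs=8 GGHhBbss=8 GGHhbbSs=4 GGHhbbss=4 GGhhBBSs=2 GGhhBBss=2 GGhhBbSs=4 GGhhBbss=4 GGhhbbSs=2 GGhhbbss=2 GgHHBBSs=4 GgHHBBss=4 GgHHBbSs=8 GgHHBbss=8 GgHHbbSs=4 GgHHbbss=4 GgHhBBSs=8 GgHhBBss=8 GgHhBbSs=16 GgHhBbss=16 GgHhbbSs=8 GgHhbbss=8 GghhBBSs=4 GghhBBss=4 GghhBbSs=8 GghhBbss=8 GghhbbSs=4 Gghhbbss=4 ggHHBBSs=2 ggHHBBss=2 ggHHBbSs=4 ggHHBbss=4 ggHHbbSs=2 ggHHbbss=2 ggHhBBSs=4 ggHhBBss=4 ggHhBbSs=8 ggHhBbss=8 ggHhbbSs=4 ggHhbbss=4 gghhBBSs=2 gghhBBss=2 gghhBbSs=4 gghhBbss=4 gghhbbSs=2 gghhbbss=2
G_ H_ bb S_ hits 18/256; gcd=2; 18÷2/256÷2 = 9/128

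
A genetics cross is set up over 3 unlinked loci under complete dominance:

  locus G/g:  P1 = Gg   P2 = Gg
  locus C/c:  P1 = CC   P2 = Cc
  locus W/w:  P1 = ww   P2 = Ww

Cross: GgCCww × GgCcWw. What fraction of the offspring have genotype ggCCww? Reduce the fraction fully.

GgCCww gametes: GCw×4, gCw×4
GgCcWw gametes: GCW×1, GCw×1, GcW×1, Gcw×1, gCW×1, gCw×1, gcW×1, gcw×1
GgCCww×GgCcWw grid (8·8=64): GGCCWw=4 GGCCww=4 GGCcWw=4 GGCcww=4 GgCCWw=8 GgCCww=8 GgCcWw=8 GgCcww=8 ggCCWw=4 ggCCww=4 ggCcWw=4 ggCcww=4
ggCCww hits 4/64; gcd=4; 4÷4/64÷4 = 1/16

P(ggCCww) = 1/16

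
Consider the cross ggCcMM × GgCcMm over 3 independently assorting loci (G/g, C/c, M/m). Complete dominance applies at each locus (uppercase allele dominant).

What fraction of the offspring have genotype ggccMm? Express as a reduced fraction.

ggCcMM gametes: gCM×4, gcM×4
GgCcMm gametes: GCM×1, GCm×1, GcM×1, Gcm×1, gCM×1, gCm×1, gcM×1, gcm×1
ggCcMM×GgCcMm grid (8·8=64): GgCCMM=4 GgCCMm=4 GgCcMM=8 GgCcMm=8 GgccMM=4 GgccMm=4 ggCCMM=4 ggCCMm=4 ggCcMM=8 ggCcMm=8 ggccMM=4 ggccMm=4
ggccMm hits 4/64; gcd=4; 4÷4/64÷4 = 1/16

P(ggccMm) = 1/16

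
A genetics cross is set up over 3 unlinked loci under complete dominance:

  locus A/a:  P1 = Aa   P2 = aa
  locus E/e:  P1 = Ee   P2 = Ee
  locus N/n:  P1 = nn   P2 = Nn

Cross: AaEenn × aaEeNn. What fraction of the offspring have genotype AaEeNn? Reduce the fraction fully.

P(AaEeNn) = 1/8

AaEenn gametes: AEn×2, Aen×2, aEn×2, aen×2
aaEeNn gametes: aEN×2, aEn×2, aeN×2, aen×2
AaEenn×aaEeNn grid (8·8=64): AaEENn=4 AaEEnn=4 AaEeNn=8 AaEenn=8 AaeeNn=4 Aaeenn=4 aaEENn=4 aaEEnn=4 aaEeNn=8 aaEenn=8 aaeeNn=4 aaeenn=4
AaEeNn hits 8/64; gcd=8; 8÷8/64÷8 = 1/8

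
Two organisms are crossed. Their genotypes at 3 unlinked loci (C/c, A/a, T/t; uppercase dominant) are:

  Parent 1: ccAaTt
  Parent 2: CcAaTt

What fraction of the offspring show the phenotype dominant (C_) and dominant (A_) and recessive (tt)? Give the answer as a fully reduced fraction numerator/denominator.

ccAaTt gametes: cAT×2, cAt×2, caT×2, cat×2
CcAaTt gametes: CAT×1, CAt×1, CaT×1, Cat×1, cAT×1, cAt×1, caT×1, cat×1
ccAaTt×CcAaTt grid (8·8=64): CcAATT=2 CcAATt=4 CcAAtt=2 CcAaTT=4 CcAaTt=8 CcAatt=4 CcaaTT=2 CcaaTt=4 Ccaatt=2 ccAATT=2 ccAATt=4 ccAAtt=2 ccAaTT=4 ccAaTt=8 ccAatt=4 ccaaTT=2 ccaaTt=4 ccaatt=2
C_ A_ tt hits 6/64; gcd=2; 6÷2/64÷2 = 3/32

P(C_ A_ tt) = 3/32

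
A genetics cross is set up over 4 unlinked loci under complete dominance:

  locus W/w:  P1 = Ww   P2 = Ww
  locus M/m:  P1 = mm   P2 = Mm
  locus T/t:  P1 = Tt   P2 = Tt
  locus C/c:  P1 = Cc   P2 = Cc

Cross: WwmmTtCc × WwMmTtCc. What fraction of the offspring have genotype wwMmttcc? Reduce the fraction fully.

WwmmTtCc gametes: WmTC×2, WmTc×2, WmtC×2, Wmtc×2, wmTC×2, wmTc×2, wmtC×2, wmtc×2
WwMmTtCc gametes: WMTC×1, WMTc×1, WMtC×1, WMtc×1, WmTC×1, WmTc×1, WmtC×1, Wmtc×1, wMTC×1, wMTc×1, wMtC×1, wMtc×1, wmTC×1, wmTc×1, wmtC×1, wmtc×1
WwmmTtCc×WwMmTtCc grid (16·16=256): WWMmTTCC=2 WWMmTTCc=4 WWMmTTcc=2 WWMmTtCC=4 WWMmTtCc=8 WWMmTtcc=4 WWMmttCC=2 WWMmttCc=4 WWMmttcc=2 WWmmTTCC=2 WWmmTTCc=4 WWmmTTcc=2 WWmmTtCC=4 WWmmTtCc=8 WWmmTtcc=4 WWmmttCC=2 WWmmttCc=4 WWmmttcc=2 WwMmTTCC=4 WwMmTTCc=8 WwMmTTcc=4 WwMmTtCC=8 WwMmTtCc=16 WwMmTtcc=8 WwMmttCC=4 WwMmttCc=8 WwMmttcc=4 WwmmTTCC=4 WwmmTTCc=8 WwmmTTcc=4 WwmmTtCC=8 WwmmTtCc=16 WwmmTtcc=8 WwmmttCC=4 WwmmttCc=8 Wwmmttcc=4 wwMmTTCC=2 wwMmTTCc=4 wwMmTTcc=2 wwMmTtCC=4 wwMmTtCc=8 wwMmTtcc=4 wwMmttCC=2 wwMmttCc=4 wwMmttcc=2 wwmmTTCC=2 wwmmTTCc=4 wwmmTTcc=2 wwmmTtCC=4 wwmmTtCc=8 wwmmTtcc=4 wwmmttCC=2 wwmmttCc=4 wwmmttcc=2
wwMmttcc hits 2/256; gcd=2; 2÷2/256÷2 = 1/128

P(wwMmttcc) = 1/128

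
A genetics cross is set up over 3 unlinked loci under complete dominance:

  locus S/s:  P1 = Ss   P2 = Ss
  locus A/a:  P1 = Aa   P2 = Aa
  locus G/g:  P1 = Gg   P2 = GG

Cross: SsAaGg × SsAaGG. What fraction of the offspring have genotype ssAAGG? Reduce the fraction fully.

P(ssAAGG) = 1/32

SsAaGg gametes: SAG×1, SAg×1, SaG×1, Sag×1, sAG×1, sAg×1, saG×1, sag×1
SsAaGG gametes: SAG×2, SaG×2, sAG×2, saG×2
SsAaGg×SsAaGG grid (8·8=64): SSAAGG=2 SSAAGg=2 SSAaGG=4 SSAaGg=4 SSaaGG=2 SSaaGg=2 SsAAGG=4 SsAAGg=4 SsAaGG=8 SsAaGg=8 SsaaGG=4 SsaaGg=4 ssAAGG=2 ssAAGg=2 ssAaGG=4 ssAaGg=4 ssaaGG=2 ssaaGg=2
ssAAGG hits 2/64; gcd=2; 2÷2/64÷2 = 1/32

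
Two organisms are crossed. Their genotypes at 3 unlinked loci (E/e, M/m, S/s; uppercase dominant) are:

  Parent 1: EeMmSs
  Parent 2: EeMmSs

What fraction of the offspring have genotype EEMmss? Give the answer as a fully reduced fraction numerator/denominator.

EeMmSs gametes: EMS×1, EMs×1, EmS×1, Ems×1, eMS×1, eMs×1, emS×1, ems×1
EeMmSs gametes: EMS×1, EMs×1, EmS×1, Ems×1, eMS×1, eMs×1, emS×1, ems×1
EeMmSs×EeMmSs grid (8·8=64): EEMMSS=1 EEMMSs=2 EEMMss=1 EEMmSS=2 EEMmSs=4 EEMmss=2 EEmmSS=1 EEmmSs=2 EEmmss=1 EeMMSS=2 EeMMSs=4 EeMMss=2 EeMmSS=4 EeMmSs=8 EeMmss=4 EemmSS=2 EemmSs=4 Eemmss=2 eeMMSS=1 eeMMSs=2 eeMMss=1 eeMmSS=2 eeMmSs=4 eeMmss=2 eemmSS=1 eemmSs=2 eemmss=1
EEMmss hits 2/64; gcd=2; 2÷2/64÷2 = 1/32

P(EEMmss) = 1/32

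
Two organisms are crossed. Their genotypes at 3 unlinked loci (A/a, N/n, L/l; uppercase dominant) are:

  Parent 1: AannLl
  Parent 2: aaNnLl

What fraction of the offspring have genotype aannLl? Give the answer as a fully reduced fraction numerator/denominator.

AannLl gametes: AnL×2, Anl×2, anL×2, anl×2
aaNnLl gametes: aNL×2, aNl×2, anL×2, anl×2
AannLl×aaNnLl grid (8·8=64): AaNnLL=4 AaNnLl=8 AaNnll=4 AannLL=4 AannLl=8 Aannll=4 aaNnLL=4 aaNnLl=8 aaNnll=4 aannLL=4 aannLl=8 aannll=4
aannLl hits 8/64; gcd=8; 8÷8/64÷8 = 1/8

P(aannLl) = 1/8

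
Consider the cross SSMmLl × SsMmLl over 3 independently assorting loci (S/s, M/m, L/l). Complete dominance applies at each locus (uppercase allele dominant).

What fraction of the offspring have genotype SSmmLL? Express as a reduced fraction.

SSMmLl gametes: SML×2, SMl×2, SmL×2, Sml×2
SsMmLl gametes: SML×1, SMl×1, SmL×1, Sml×1, sML×1, sMl×1, smL×1, sml×1
SSMmLl×SsMmLl grid (8·8=64): SSMMLL=2 SSMMLl=4 SSMMll=2 SSMmLL=4 SSMmLl=8 SSMmll=4 SSmmLL=2 SSmmLl=4 SSmmll=2 SsMMLL=2 SsMMLl=4 SsMMll=2 SsMmLL=4 SsMmLl=8 SsMmll=4 SsmmLL=2 SsmmLl=4 Ssmmll=2
SSmmLL hits 2/64; gcd=2; 2÷2/64÷2 = 1/32

P(SSmmLL) = 1/32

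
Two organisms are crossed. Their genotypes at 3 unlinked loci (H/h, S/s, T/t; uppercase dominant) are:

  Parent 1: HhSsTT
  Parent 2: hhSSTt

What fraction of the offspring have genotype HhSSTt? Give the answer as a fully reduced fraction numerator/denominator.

P(HhSSTt) = 1/8

HhSsTT gametes: HST×2, HsT×2, hST×2, hsT×2
hhSSTt gametes: hST×4, hSt×4
HhSsTT×hhSSTt grid (8·8=64): HhSSTT=8 HhSSTt=8 HhSsTT=8 HhSsTt=8 hhSSTT=8 hhSSTt=8 hhSsTT=8 hhSsTt=8
HhSSTt hits 8/64; gcd=8; 8÷8/64÷8 = 1/8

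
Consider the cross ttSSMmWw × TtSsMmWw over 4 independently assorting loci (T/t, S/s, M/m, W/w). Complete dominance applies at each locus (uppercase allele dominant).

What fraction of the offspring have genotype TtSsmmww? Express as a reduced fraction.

P(TtSsmmww) = 1/64

ttSSMmWw gametes: tSMW×4, tSMw×4, tSmW×4, tSmw×4
TtSsMmWw gametes: TSMW×1, TSMw×1, TSmW×1, TSmw×1, TsMW×1, TsMw×1, TsmW×1, Tsmw×1, tSMW×1, tSMw×1, tSmW×1, tSmw×1, tsMW×1, tsMw×1, tsmW×1, tsmw×1
ttSSMmWw×TtSsMmWw grid (16·16=256): TtSSMMWW=4 TtSSMMWw=8 TtSSMMww=4 TtSSMmWW=8 TtSSMmWw=16 TtSSMmww=8 TtSSmmWW=4 TtSSmmWw=8 TtSSmmww=4 TtSsMMWW=4 TtSsMMWw=8 TtSsMMww=4 TtSsMmWW=8 TtSsMmWw=16 TtSsMmww=8 TtSsmmWW=4 TtSsmmWw=8 TtSsmmww=4 ttSSMMWW=4 ttSSMMWw=8 ttSSMMww=4 ttSSMmWW=8 ttSSMmWw=16 ttSSMmww=8 ttSSmmWW=4 ttSSmmWw=8 ttSSmmww=4 ttSsMMWW=4 ttSsMMWw=8 ttSsMMww=4 ttSsMmWW=8 ttSsMmWw=16 ttSsMmww=8 ttSsmmWW=4 ttSsmmWw=8 ttSsmmww=4
TtSsmmww hits 4/256; gcd=4; 4÷4/256÷4 = 1/64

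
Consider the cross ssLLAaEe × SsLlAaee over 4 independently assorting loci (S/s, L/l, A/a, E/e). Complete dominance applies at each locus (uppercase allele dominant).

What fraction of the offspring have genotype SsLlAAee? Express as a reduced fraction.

P(SsLlAAee) = 1/32

ssLLAaEe gametes: sLAE×4, sLAe×4, sLaE×4, sLae×4
SsLlAaee gametes: SLAe×2, SLae×2, SlAe×2, Slae×2, sLAe×2, sLae×2, slAe×2, slae×2
ssLLAaEe×SsLlAaee grid (16·16=256): SsLLAAEe=8 SsLLAAee=8 SsLLAaEe=16 SsLLAaee=16 SsLLaaEe=8 SsLLaaee=8 SsLlAAEe=8 SsLlAAee=8 SsLlAaEe=16 SsLlAaee=16 SsLlaaEe=8 SsLlaaee=8 ssLLAAEe=8 ssLLAAee=8 ssLLAaEe=16 ssLLAaee=16 ssLLaaEe=8 ssLLaaee=8 ssLlAAEe=8 ssLlAAee=8 ssLlAaEe=16 ssLlAaee=16 ssLlaaEe=8 ssLlaaee=8
SsLlAAee hits 8/256; gcd=8; 8÷8/256÷8 = 1/32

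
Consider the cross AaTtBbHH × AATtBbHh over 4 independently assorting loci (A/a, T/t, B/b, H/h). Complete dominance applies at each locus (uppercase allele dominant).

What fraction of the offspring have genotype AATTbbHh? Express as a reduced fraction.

AaTtBbHH gametes: ATBH×2, ATbH×2, AtBH×2, AtbH×2, aTBH×2, aTbH×2, atBH×2, atbH×2
AATtBbHh gametes: ATBH×2, ATBh×2, ATbH×2, ATbh×2, AtBH×2, AtBh×2, AtbH×2, Atbh×2
AaTtBbHH×AATtBbHh grid (16·16=256): AATTBBHH=4 AATTBBHh=4 AATTBbHH=8 AATTBbHh=8 AATTbbHH=4 AATTbbHh=4 AATtBBHH=8 AATtBBHh=8 AATtBbHH=16 AATtBbHh=16 AATtbbHH=8 AATtbbHh=8 AAttBBHH=4 AAttBBHh=4 AAttBbHH=8 AAttBbHh=8 AAttbbHH=4 AAttbbHh=4 AaTTBBHH=4 AaTTBBHh=4 AaTTBbHH=8 AaTTBbHh=8 AaTTbbHH=4 AaTTbbHh=4 AaTtBBHH=8 AaTtBBHh=8 AaTtBbHH=16 AaTtBbHh=16 AaTtbbHH=8 AaTtbbHh=8 AattBBHH=4 AattBBHh=4 AattBbHH=8 AattBbHh=8 AattbbHH=4 AattbbHh=4
AATTbbHh hits 4/256; gcd=4; 4÷4/256÷4 = 1/64

P(AATTbbHh) = 1/64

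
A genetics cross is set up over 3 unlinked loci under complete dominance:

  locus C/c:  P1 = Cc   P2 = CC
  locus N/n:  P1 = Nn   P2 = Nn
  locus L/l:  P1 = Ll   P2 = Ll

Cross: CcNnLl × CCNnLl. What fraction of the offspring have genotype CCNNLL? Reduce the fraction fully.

P(CCNNLL) = 1/32

CcNnLl gametes: CNL×1, CNl×1, CnL×1, Cnl×1, cNL×1, cNl×1, cnL×1, cnl×1
CCNnLl gametes: CNL×2, CNl×2, CnL×2, Cnl×2
CcNnLl×CCNnLl grid (8·8=64): CCNNLL=2 CCNNLl=4 CCNNll=2 CCNnLL=4 CCNnLl=8 CCNnll=4 CCnnLL=2 CCnnLl=4 CCnnll=2 CcNNLL=2 CcNNLl=4 CcNNll=2 CcNnLL=4 CcNnLl=8 CcNnll=4 CcnnLL=2 CcnnLl=4 Ccnnll=2
CCNNLL hits 2/64; gcd=2; 2÷2/64÷2 = 1/32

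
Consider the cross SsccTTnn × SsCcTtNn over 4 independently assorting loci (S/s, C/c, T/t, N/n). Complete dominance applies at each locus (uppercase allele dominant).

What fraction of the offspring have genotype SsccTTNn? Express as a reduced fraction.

P(SsccTTNn) = 1/16

SsccTTnn gametes: ScTn×8, scTn×8
SsCcTtNn gametes: SCTN×1, SCTn×1, SCtN×1, SCtn×1, ScTN×1, ScTn×1, SctN×1, Sctn×1, sCTN×1, sCTn×1, sCtN×1, sCtn×1, scTN×1, scTn×1, sctN×1, sctn×1
SsccTTnn×SsCcTtNn grid (16·16=256): SSCcTTNn=8 SSCcTTnn=8 SSCcTtNn=8 SSCcTtnn=8 SSccTTNn=8 SSccTTnn=8 SSccTtNn=8 SSccTtnn=8 SsCcTTNn=16 SsCcTTnn=16 SsCcTtNn=16 SsCcTtnn=16 SsccTTNn=16 SsccTTnn=16 SsccTtNn=16 SsccTtnn=16 ssCcTTNn=8 ssCcTTnn=8 ssCcTtNn=8 ssCcTtnn=8 ssccTTNn=8 ssccTTnn=8 ssccTtNn=8 ssccTtnn=8
SsccTTNn hits 16/256; gcd=16; 16÷16/256÷16 = 1/16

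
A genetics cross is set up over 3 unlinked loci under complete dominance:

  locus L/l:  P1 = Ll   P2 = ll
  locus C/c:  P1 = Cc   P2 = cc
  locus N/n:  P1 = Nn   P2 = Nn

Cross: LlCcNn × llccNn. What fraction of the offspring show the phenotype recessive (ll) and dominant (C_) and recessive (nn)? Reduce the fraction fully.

LlCcNn gametes: LCN×1, LCn×1, LcN×1, Lcn×1, lCN×1, lCn×1, lcN×1, lcn×1
llccNn gametes: lcN×4, lcn×4
LlCcNn×llccNn grid (8·8=64): LlCcNN=4 LlCcNn=8 LlCcnn=4 LlccNN=4 LlccNn=8 Llccnn=4 llCcNN=4 llCcNn=8 llCcnn=4 llccNN=4 llccNn=8 llccnn=4
ll C_ nn hits 4/64; gcd=4; 4÷4/64÷4 = 1/16

P(ll C_ nn) = 1/16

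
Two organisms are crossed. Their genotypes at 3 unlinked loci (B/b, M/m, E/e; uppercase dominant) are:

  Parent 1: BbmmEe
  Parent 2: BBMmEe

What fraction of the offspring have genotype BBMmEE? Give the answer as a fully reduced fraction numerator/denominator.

BbmmEe gametes: BmE×2, Bme×2, bmE×2, bme×2
BBMmEe gametes: BME×2, BMe×2, BmE×2, Bme×2
BbmmEe×BBMmEe grid (8·8=64): BBMmEE=4 BBMmEe=8 BBMmee=4 BBmmEE=4 BBmmEe=8 BBmmee=4 BbMmEE=4 BbMmEe=8 BbMmee=4 BbmmEE=4 BbmmEe=8 Bbmmee=4
BBMmEE hits 4/64; gcd=4; 4÷4/64÷4 = 1/16

P(BBMmEE) = 1/16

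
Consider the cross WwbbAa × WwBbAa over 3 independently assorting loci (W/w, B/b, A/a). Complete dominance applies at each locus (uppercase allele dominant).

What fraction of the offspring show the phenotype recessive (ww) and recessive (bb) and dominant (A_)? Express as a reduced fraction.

WwbbAa gametes: WbA×2, Wba×2, wbA×2, wba×2
WwBbAa gametes: WBA×1, WBa×1, WbA×1, Wba×1, wBA×1, wBa×1, wbA×1, wba×1
WwbbAa×WwBbAa grid (8·8=64): WWBbAA=2 WWBbAa=4 WWBbaa=2 WWbbAA=2 WWbbAa=4 WWbbaa=2 WwBbAA=4 WwBbAa=8 WwBbaa=4 WwbbAA=4 WwbbAa=8 Wwbbaa=4 wwBbAA=2 wwBbAa=4 wwBbaa=2 wwbbAA=2 wwbbAa=4 wwbbaa=2
ww bb A_ hits 6/64; gcd=2; 6÷2/64÷2 = 3/32

P(ww bb A_) = 3/32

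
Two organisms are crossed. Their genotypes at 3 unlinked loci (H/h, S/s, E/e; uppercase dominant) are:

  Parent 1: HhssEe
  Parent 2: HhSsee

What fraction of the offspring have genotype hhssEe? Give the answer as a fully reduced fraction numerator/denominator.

HhssEe gametes: HsE×2, Hse×2, hsE×2, hse×2
HhSsee gametes: HSe×2, Hse×2, hSe×2, hse×2
HhssEe×HhSsee grid (8·8=64): HHSsEe=4 HHSsee=4 HHssEe=4 HHssee=4 HhSsEe=8 HhSsee=8 HhssEe=8 Hhssee=8 hhSsEe=4 hhSsee=4 hhssEe=4 hhssee=4
hhssEe hits 4/64; gcd=4; 4÷4/64÷4 = 1/16

P(hhssEe) = 1/16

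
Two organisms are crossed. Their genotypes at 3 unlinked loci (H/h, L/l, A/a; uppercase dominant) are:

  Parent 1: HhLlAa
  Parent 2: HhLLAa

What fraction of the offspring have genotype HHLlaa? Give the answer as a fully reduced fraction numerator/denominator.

P(HHLlaa) = 1/32

HhLlAa gametes: HLA×1, HLa×1, HlA×1, Hla×1, hLA×1, hLa×1, hlA×1, hla×1
HhLLAa gametes: HLA×2, HLa×2, hLA×2, hLa×2
HhLlAa×HhLLAa grid (8·8=64): HHLLAA=2 HHLLAa=4 HHLLaa=2 HHLlAA=2 HHLlAa=4 HHLlaa=2 HhLLAA=4 HhLLAa=8 HhLLaa=4 HhLlAA=4 HhLlAa=8 HhLlaa=4 hhLLAA=2 hhLLAa=4 hhLLaa=2 hhLlAA=2 hhLlAa=4 hhLlaa=2
HHLlaa hits 2/64; gcd=2; 2÷2/64÷2 = 1/32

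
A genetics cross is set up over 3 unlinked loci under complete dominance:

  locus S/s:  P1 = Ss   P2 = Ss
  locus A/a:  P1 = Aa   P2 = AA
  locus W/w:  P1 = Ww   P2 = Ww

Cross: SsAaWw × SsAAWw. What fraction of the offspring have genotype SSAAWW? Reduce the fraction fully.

P(SSAAWW) = 1/32

SsAaWw gametes: SAW×1, SAw×1, SaW×1, Saw×1, sAW×1, sAw×1, saW×1, saw×1
SsAAWw gametes: SAW×2, SAw×2, sAW×2, sAw×2
SsAaWw×SsAAWw grid (8·8=64): SSAAWW=2 SSAAWw=4 SSAAww=2 SSAaWW=2 SSAaWw=4 SSAaww=2 SsAAWW=4 SsAAWw=8 SsAAww=4 SsAaWW=4 SsAaWw=8 SsAaww=4 ssAAWW=2 ssAAWw=4 ssAAww=2 ssAaWW=2 ssAaWw=4 ssAaww=2
SSAAWW hits 2/64; gcd=2; 2÷2/64÷2 = 1/32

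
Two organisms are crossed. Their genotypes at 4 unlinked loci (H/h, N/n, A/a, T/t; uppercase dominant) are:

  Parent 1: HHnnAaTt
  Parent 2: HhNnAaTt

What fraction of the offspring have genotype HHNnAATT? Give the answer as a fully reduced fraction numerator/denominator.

HHnnAaTt gametes: HnAT×4, HnAt×4, HnaT×4, Hnat×4
HhNnAaTt gametes: HNAT×1, HNAt×1, HNaT×1, HNat×1, HnAT×1, HnAt×1, HnaT×1, Hnat×1, hNAT×1, hNAt×1, hNaT×1, hNat×1, hnAT×1, hnAt×1, hnaT×1, hnat×1
HHnnAaTt×HhNnAaTt grid (16·16=256): HHNnAATT=4 HHNnAATt=8 HHNnAAtt=4 HHNnAaTT=8 HHNnAaTt=16 HHNnAatt=8 HHNnaaTT=4 HHNnaaTt=8 HHNnaatt=4 HHnnAATT=4 HHnnAATt=8 HHnnAAtt=4 HHnnAaTT=8 HHnnAaTt=16 HHnnAatt=8 HHnnaaTT=4 HHnnaaTt=8 HHnnaatt=4 HhNnAATT=4 HhNnAATt=8 HhNnAAtt=4 HhNnAaTT=8 HhNnAaTt=16 HhNnAatt=8 HhNnaaTT=4 HhNnaaTt=8 HhNnaatt=4 HhnnAATT=4 HhnnAATt=8 HhnnAAtt=4 HhnnAaTT=8 HhnnAaTt=16 HhnnAatt=8 HhnnaaTT=4 HhnnaaTt=8 Hhnnaatt=4
HHNnAATT hits 4/256; gcd=4; 4÷4/256÷4 = 1/64

P(HHNnAATT) = 1/64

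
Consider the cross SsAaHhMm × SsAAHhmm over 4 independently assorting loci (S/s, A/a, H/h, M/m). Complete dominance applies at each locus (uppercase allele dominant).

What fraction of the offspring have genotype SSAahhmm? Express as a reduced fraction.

SsAaHhMm gametes: SAHM×1, SAHm×1, SAhM×1, SAhm×1, SaHM×1, SaHm×1, SahM×1, Sahm×1, sAHM×1, sAHm×1, sAhM×1, sAhm×1, saHM×1, saHm×1, sahM×1, sahm×1
SsAAHhmm gametes: SAHm×4, SAhm×4, sAHm×4, sAhm×4
SsAaHhMm×SsAAHhmm grid (16·16=256): SSAAHHMm=4 SSAAHHmm=4 SSAAHhMm=8 SSAAHhmm=8 SSAAhhMm=4 SSAAhhmm=4 SSAaHHMm=4 SSAaHHmm=4 SSAaHhMm=8 SSAaHhmm=8 SSAahhMm=4 SSAahhmm=4 SsAAHHMm=8 SsAAHHmm=8 SsAAHhMm=16 SsAAHhmm=16 SsAAhhMm=8 SsAAhhmm=8 SsAaHHMm=8 SsAaHHmm=8 SsAaHhMm=16 SsAaHhmm=16 SsAahhMm=8 SsAahhmm=8 ssAAHHMm=4 ssAAHHmm=4 ssAAHhMm=8 ssAAHhmm=8 ssAAhhMm=4 ssAAhhmm=4 ssAaHHMm=4 ssAaHHmm=4 ssAaHhMm=8 ssAaHhmm=8 ssAahhMm=4 ssAahhmm=4
SSAahhmm hits 4/256; gcd=4; 4÷4/256÷4 = 1/64

P(SSAahhmm) = 1/64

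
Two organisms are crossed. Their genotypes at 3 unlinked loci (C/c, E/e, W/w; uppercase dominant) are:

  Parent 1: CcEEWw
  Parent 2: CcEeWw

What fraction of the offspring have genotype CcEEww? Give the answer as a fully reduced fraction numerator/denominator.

CcEEWw gametes: CEW×2, CEw×2, cEW×2, cEw×2
CcEeWw gametes: CEW×1, CEw×1, CeW×1, Cew×1, cEW×1, cEw×1, ceW×1, cew×1
CcEEWw×CcEeWw grid (8·8=64): CCEEWW=2 CCEEWw=4 CCEEww=2 CCEeWW=2 CCEeWw=4 CCEeww=2 CcEEWW=4 CcEEWw=8 CcEEww=4 CcEeWW=4 CcEeWw=8 CcEeww=4 ccEEWW=2 ccEEWw=4 ccEEww=2 ccEeWW=2 ccEeWw=4 ccEeww=2
CcEEww hits 4/64; gcd=4; 4÷4/64÷4 = 1/16

P(CcEEww) = 1/16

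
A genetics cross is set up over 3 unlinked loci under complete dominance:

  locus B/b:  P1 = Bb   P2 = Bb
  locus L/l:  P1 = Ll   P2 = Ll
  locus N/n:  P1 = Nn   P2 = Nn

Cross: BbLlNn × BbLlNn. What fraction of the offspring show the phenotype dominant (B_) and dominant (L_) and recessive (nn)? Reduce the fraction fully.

BbLlNn gametes: BLN×1, BLn×1, BlN×1, Bln×1, bLN×1, bLn×1, blN×1, bln×1
BbLlNn gametes: BLN×1, BLn×1, BlN×1, Bln×1, bLN×1, bLn×1, blN×1, bln×1
BbLlNn×BbLlNn grid (8·8=64): BBLLNN=1 BBLLNn=2 BBLLnn=1 BBLlNN=2 BBLlNn=4 BBLlnn=2 BBllNN=1 BBllNn=2 BBllnn=1 BbLLNN=2 BbLLNn=4 BbLLnn=2 BbLlNN=4 BbLlNn=8 BbLlnn=4 BbllNN=2 BbllNn=4 Bbllnn=2 bbLLNN=1 bbLLNn=2 bbLLnn=1 bbLlNN=2 bbLlNn=4 bbLlnn=2 bbllNN=1 bbllNn=2 bbllnn=1
B_ L_ nn hits 9/64; gcd=1; 9÷1/64÷1 = 9/64

P(B_ L_ nn) = 9/64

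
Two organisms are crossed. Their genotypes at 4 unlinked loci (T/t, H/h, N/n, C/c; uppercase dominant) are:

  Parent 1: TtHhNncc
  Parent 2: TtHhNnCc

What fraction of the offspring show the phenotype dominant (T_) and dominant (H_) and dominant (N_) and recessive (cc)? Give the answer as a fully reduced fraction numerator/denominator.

P(T_ H_ N_ cc) = 27/128

TtHhNncc gametes: THNc×2, THnc×2, ThNc×2, Thnc×2, tHNc×2, tHnc×2, thNc×2, thnc×2
TtHhNnCc gametes: THNC×1, THNc×1, THnC×1, THnc×1, ThNC×1, ThNc×1, ThnC×1, Thnc×1, tHNC×1, tHNc×1, tHnC×1, tHnc×1, thNC×1, thNc×1, thnC×1, thnc×1
TtHhNncc×TtHhNnCc grid (16·16=256): TTHHNNCc=2 TTHHNNcc=2 TTHHNnCc=4 TTHHNncc=4 TTHHnnCc=2 TTHHnncc=2 TTHhNNCc=4 TTHhNNcc=4 TTHhNnCc=8 TTHhNncc=8 TTHhnnCc=4 TTHhnncc=4 TThhNNCc=2 TThhNNcc=2 TThhNnCc=4 TThhNncc=4 TThhnnCc=2 TThhnncc=2 TtHHNNCc=4 TtHHNNcc=4 TtHHNnCc=8 TtHHNncc=8 TtHHnnCc=4 TtHHnncc=4 TtHhNNCc=8 TtHhNNcc=8 TtHhNnCc=16 TtHhNncc=16 TtHhnnCc=8 TtHhnncc=8 TthhNNCc=4 TthhNNcc=4 TthhNnCc=8 TthhNncc=8 TthhnnCc=4 Tthhnncc=4 ttHHNNCc=2 ttHHNNcc=2 ttHHNnCc=4 ttHHNncc=4 ttHHnnCc=2 ttHHnncc=2 ttHhNNCc=4 ttHhNNcc=4 ttHhNnCc=8 ttHhNncc=8 ttHhnnCc=4 ttHhnncc=4 tthhNNCc=2 tthhNNcc=2 tthhNnCc=4 tthhNncc=4 tthhnnCc=2 tthhnncc=2
T_ H_ N_ cc hits 54/256; gcd=2; 54÷2/256÷2 = 27/128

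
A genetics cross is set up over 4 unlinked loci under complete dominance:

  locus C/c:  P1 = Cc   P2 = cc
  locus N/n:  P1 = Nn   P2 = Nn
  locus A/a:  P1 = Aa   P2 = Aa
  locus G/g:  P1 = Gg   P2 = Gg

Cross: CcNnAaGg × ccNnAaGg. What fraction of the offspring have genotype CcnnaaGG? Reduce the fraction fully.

P(CcnnaaGG) = 1/128

CcNnAaGg gametes: CNAG×1, CNAg×1, CNaG×1, CNag×1, CnAG×1, CnAg×1, CnaG×1, Cnag×1, cNAG×1, cNAg×1, cNaG×1, cNag×1, cnAG×1, cnAg×1, cnaG×1, cnag×1
ccNnAaGg gametes: cNAG×2, cNAg×2, cNaG×2, cNag×2, cnAG×2, cnAg×2, cnaG×2, cnag×2
CcNnAaGg×ccNnAaGg grid (16·16=256): CcNNAAGG=2 CcNNAAGg=4 CcNNAAgg=2 CcNNAaGG=4 CcNNAaGg=8 CcNNAagg=4 CcNNaaGG=2 CcNNaaGg=4 CcNNaagg=2 CcNnAAGG=4 CcNnAAGg=8 CcNnAAgg=4 CcNnAaGG=8 CcNnAaGg=16 CcNnAagg=8 CcNnaaGG=4 CcNnaaGg=8 CcNnaagg=4 CcnnAAGG=2 CcnnAAGg=4 CcnnAAgg=2 CcnnAaGG=4 CcnnAaGg=8 CcnnAagg=4 CcnnaaGG=2 CcnnaaGg=4 Ccnnaagg=2 ccNNAAGG=2 ccNNAAGg=4 ccNNAAgg=2 ccNNAaGG=4 ccNNAaGg=8 ccNNAagg=4 ccNNaaGG=2 ccNNaaGg=4 ccNNaagg=2 ccNnAAGG=4 ccNnAAGg=8 ccNnAAgg=4 ccNnAaGG=8 ccNnAaGg=16 ccNnAagg=8 ccNnaaGG=4 ccNnaaGg=8 ccNnaagg=4 ccnnAAGG=2 ccnnAAGg=4 ccnnAAgg=2 ccnnAaGG=4 ccnnAaGg=8 ccnnAagg=4 ccnnaaGG=2 ccnnaaGg=4 ccnnaagg=2
CcnnaaGG hits 2/256; gcd=2; 2÷2/256÷2 = 1/128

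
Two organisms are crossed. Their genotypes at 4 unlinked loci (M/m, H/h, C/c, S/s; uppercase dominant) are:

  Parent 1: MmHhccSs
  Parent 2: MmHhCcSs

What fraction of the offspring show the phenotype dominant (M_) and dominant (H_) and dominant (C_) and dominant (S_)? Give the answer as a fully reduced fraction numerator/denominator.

MmHhccSs gametes: MHcS×2, MHcs×2, MhcS×2, Mhcs×2, mHcS×2, mHcs×2, mhcS×2, mhcs×2
MmHhCcSs gametes: MHCS×1, MHCs×1, MHcS×1, MHcs×1, MhCS×1, MhCs×1, MhcS×1, Mhcs×1, mHCS×1, mHCs×1, mHcS×1, mHcs×1, mhCS×1, mhCs×1, mhcS×1, mhcs×1
MmHhccSs×MmHhCcSs grid (16·16=256): MMHHCcSS=2 MMHHCcSs=4 MMHHCcss=2 MMHHccSS=2 MMHHccSs=4 MMHHccss=2 MMHhCcSS=4 MMHhCcSs=8 MMHhCcss=4 MMHhccSS=4 MMHhccSs=8 MMHhccss=4 MMhhCcSS=2 MMhhCcSs=4 MMhhCcss=2 MMhhccSS=2 MMhhccSs=4 MMhhccss=2 MmHHCcSS=4 MmHHCcSs=8 MmHHCcss=4 MmHHccSS=4 MmHHccSs=8 MmHHccss=4 MmHhCcSS=8 MmHhCcSs=16 MmHhCcss=8 MmHhccSS=8 MmHhccSs=16 MmHhccss=8 MmhhCcSS=4 MmhhCcSs=8 MmhhCcss=4 MmhhccSS=4 MmhhccSs=8 Mmhhccss=4 mmHHCcSS=2 mmHHCcSs=4 mmHHCcss=2 mmHHccSS=2 mmHHccSs=4 mmHHccss=2 mmHhCcSS=4 mmHhCcSs=8 mmHhCcss=4 mmHhccSS=4 mmHhccSs=8 mmHhccss=4 mmhhCcSS=2 mmhhCcSs=4 mmhhCcss=2 mmhhccSS=2 mmhhccSs=4 mmhhccss=2
M_ H_ C_ S_ hits 54/256; gcd=2; 54÷2/256÷2 = 27/128

P(M_ H_ C_ S_) = 27/128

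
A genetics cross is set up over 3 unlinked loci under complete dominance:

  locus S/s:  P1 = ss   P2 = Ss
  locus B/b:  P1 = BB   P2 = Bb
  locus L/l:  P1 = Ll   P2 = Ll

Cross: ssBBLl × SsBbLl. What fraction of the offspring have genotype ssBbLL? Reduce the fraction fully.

ssBBLl gametes: sBL×4, sBl×4
SsBbLl gametes: SBL×1, SBl×1, SbL×1, Sbl×1, sBL×1, sBl×1, sbL×1, sbl×1
ssBBLl×SsBbLl grid (8·8=64): SsBBLL=4 SsBBLl=8 SsBBll=4 SsBbLL=4 SsBbLl=8 SsBbll=4 ssBBLL=4 ssBBLl=8 ssBBll=4 ssBbLL=4 ssBbLl=8 ssBbll=4
ssBbLL hits 4/64; gcd=4; 4÷4/64÷4 = 1/16

P(ssBbLL) = 1/16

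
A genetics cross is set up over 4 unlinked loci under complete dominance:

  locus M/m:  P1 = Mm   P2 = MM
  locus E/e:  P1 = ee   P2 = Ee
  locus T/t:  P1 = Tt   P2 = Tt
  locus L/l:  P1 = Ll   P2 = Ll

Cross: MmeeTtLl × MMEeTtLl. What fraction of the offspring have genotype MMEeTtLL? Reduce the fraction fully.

MmeeTtLl gametes: MeTL×2, MeTl×2, MetL×2, Metl×2, meTL×2, meTl×2, metL×2, metl×2
MMEeTtLl gametes: METL×2, METl×2, MEtL×2, MEtl×2, MeTL×2, MeTl×2, MetL×2, Metl×2
MmeeTtLl×MMEeTtLl grid (16·16=256): MMEeTTLL=4 MMEeTTLl=8 MMEeTTll=4 MMEeTtLL=8 MMEeTtLl=16 MMEeTtll=8 MMEettLL=4 MMEettLl=8 MMEettll=4 MMeeTTLL=4 MMeeTTLl=8 MMeeTTll=4 MMeeTtLL=8 MMeeTtLl=16 MMeeTtll=8 MMeettLL=4 MMeettLl=8 MMeettll=4 MmEeTTLL=4 MmEeTTLl=8 MmEeTTll=4 MmEeTtLL=8 MmEeTtLl=16 MmEeTtll=8 MmEettLL=4 MmEettLl=8 MmEettll=4 MmeeTTLL=4 MmeeTTLl=8 MmeeTTll=4 MmeeTtLL=8 MmeeTtLl=16 MmeeTtll=8 MmeettLL=4 MmeettLl=8 Mmeettll=4
MMEeTtLL hits 8/256; gcd=8; 8÷8/256÷8 = 1/32

P(MMEeTtLL) = 1/32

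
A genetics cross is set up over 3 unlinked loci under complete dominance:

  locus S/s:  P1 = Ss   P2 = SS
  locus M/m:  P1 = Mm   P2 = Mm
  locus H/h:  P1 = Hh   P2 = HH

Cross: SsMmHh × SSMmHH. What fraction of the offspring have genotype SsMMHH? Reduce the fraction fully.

P(SsMMHH) = 1/16

SsMmHh gametes: SMH×1, SMh×1, SmH×1, Smh×1, sMH×1, sMh×1, smH×1, smh×1
SSMmHH gametes: SMH×4, SmH×4
SsMmHh×SSMmHH grid (8·8=64): SSMMHH=4 SSMMHh=4 SSMmHH=8 SSMmHh=8 SSmmHH=4 SSmmHh=4 SsMMHH=4 SsMMHh=4 SsMmHH=8 SsMmHh=8 SsmmHH=4 SsmmHh=4
SsMMHH hits 4/64; gcd=4; 4÷4/64÷4 = 1/16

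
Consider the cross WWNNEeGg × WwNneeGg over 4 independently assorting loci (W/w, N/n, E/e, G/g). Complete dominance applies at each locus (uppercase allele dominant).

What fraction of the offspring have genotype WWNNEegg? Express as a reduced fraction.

P(WWNNEegg) = 1/32

WWNNEeGg gametes: WNEG×4, WNEg×4, WNeG×4, WNeg×4
WwNneeGg gametes: WNeG×2, WNeg×2, WneG×2, Wneg×2, wNeG×2, wNeg×2, wneG×2, wneg×2
WWNNEeGg×WwNneeGg grid (16·16=256): WWNNEeGG=8 WWNNEeGg=16 WWNNEegg=8 WWNNeeGG=8 WWNNeeGg=16 WWNNeegg=8 WWNnEeGG=8 WWNnEeGg=16 WWNnEegg=8 WWNneeGG=8 WWNneeGg=16 WWNneegg=8 WwNNEeGG=8 WwNNEeGg=16 WwNNEegg=8 WwNNeeGG=8 WwNNeeGg=16 WwNNeegg=8 WwNnEeGG=8 WwNnEeGg=16 WwNnEegg=8 WwNneeGG=8 WwNneeGg=16 WwNneegg=8
WWNNEegg hits 8/256; gcd=8; 8÷8/256÷8 = 1/32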